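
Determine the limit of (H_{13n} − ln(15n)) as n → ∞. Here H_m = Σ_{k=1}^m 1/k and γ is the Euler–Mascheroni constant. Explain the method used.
lim = ln(13/15) + γ

By Euler-Maclaurin, H_m = ln m + γ + O(1/m). So
  H_{13n} − ln(15n) = ln(13n) + γ − ln(15n) + O(1/n)
                       = ln(13/15) + γ + O(1/n).
Hence the limit is ln(13/15) + γ.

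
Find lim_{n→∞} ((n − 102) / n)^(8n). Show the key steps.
lim = e^(−816)

Rewrite as (1 − 102/n)^(8n). By the standard limit (1 + x/n)^n → e^x, we have (1 − 102/n)^n → e^(−102), and raising to the 8th power gives e^(−816).
More precisely, ln[(1 − 102/n)^(8n)] = 8n · ln(1 − 102/n) = 8n · (-102/n + O(1/n^2)) = -816 + O(1/n) → -816.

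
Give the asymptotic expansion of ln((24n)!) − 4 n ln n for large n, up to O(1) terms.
ln((24n)!) − 4 n ln n = 20 n ln n + 24(ln 24 − 1) n + (1/2) ln(2π·24n) + O(1/n)

Stirling: ln((24n)!) = 24n ln(24n) − 24n + (1/2) ln(2π·24n) + O(1/n).
Expand 24n ln(24n) = 24n (ln n + ln 24) = 24n ln n + 24n ln 24.
Subtract 4n ln n: leading term is (24 − 4) n ln n = 20 n ln n. The next term is 24n ln 24 − 24n = 24(ln 24 − 1) n. Then the (1/2) ln(2π·24n) correction.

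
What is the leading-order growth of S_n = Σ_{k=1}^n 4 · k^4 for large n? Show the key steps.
S_n ~ 4 · n^5 / 5

By integral comparison (Euler-Maclaurin), Σ_{k=1}^n 4 · k^4 = 4 · ∫_0^n x^4 dx + O(n^4) = 4 · n^5/5 + O(n^4). (Equivalently, Faulhaber's formula gives the same leading term.)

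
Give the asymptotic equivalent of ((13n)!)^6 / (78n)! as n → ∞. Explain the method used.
((13n)!)^6/(78n)! ~ ((2π·13n)^(5/2) / sqrt(6)) · 6^(−6·13n)  →  0

Write N = 13n. Stirling: N! ~ sqrt(2π N)(N/e)^N and (6N)! ~ sqrt(2π·6N)·(6N/e)^(6N).
  (N!)^6/(6N)! ~ (2π N)^(6/2) (N/e)^(6N) / [sqrt(2π·6N) (6N/e)^(6N)]
     = (2π N)^(6/2) / sqrt(2π·6N) · (N/(6N))^(6N)
     = (2π N)^((6−1)/2) / sqrt(6) · 6^(−6N).
Since 6^6 > 1, the factor 6^(−6N) decays exponentially, so the ratio → 0. Substituting N = 13n gives the stated form.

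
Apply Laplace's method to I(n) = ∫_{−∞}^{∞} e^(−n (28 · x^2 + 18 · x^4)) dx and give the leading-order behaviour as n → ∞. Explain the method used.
I(n) ~ sqrt(π/(28n))

φ(x) = 28 · x^2 + 18 · x^4 has its unique global minimum at x* = 0 (since φ'(x) = 56x + 72x^3 = 0 only at x = 0 for real x with both coefficients positive, and φ → ∞ as |x| → ∞). At x* = 0, φ(0) = 0 and φ''(0) = 56. Laplace's method then gives
  I(n) ~ sqrt(2π / (n · φ''(0))) · e^(−n φ(0)) = sqrt(2π / (56n)) = sqrt(π/(28n)).
The 18 · x^4 term contributes only at subleading order (an O(1/n) relative correction).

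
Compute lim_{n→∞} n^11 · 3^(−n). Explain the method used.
lim = 0

Exponentials with base > 1 dominate every fixed polynomial: for any fixed c, n^c / 3^n → 0 as n → ∞ (e.g. by the ratio test, or by writing 3^n = e^(n ln 3) and noting e^(n ln 3) / n^c → ∞). Hence n^11 · 3^(−n) = n^11 / 3^n → 0.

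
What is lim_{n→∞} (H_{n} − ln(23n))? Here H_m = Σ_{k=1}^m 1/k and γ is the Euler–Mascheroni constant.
lim = −ln 23 + γ

By Euler-Maclaurin, H_m = ln m + γ + O(1/m). So
  H_{n} − ln(23n) = ln(n) + γ − ln(23n) + O(1/n)
                       = ln(1/23) + γ + O(1/n).
Hence the limit is ln(1/23) + γ.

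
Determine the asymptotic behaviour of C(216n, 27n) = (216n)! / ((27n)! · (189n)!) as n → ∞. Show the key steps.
C(216n, 27n) ~ (16777216/823543)^(27n) · sqrt(4/(7π·27n))

Write N = 27n. Apply Stirling to each factorial:
  (8N)! ~ sqrt(2π·8N) · (8N/e)^(8N),
  N! ~ sqrt(2π N) · (N/e)^N,
  (7N)! ~ sqrt(2π·7N) · (7N/e)^(7N).
The exponential factors combine to (8N)^(8N) / (N^N · (7N)^(7N)) = 8^(8N)/7^(7N) = (8^8/7^7)^N = (16777216/823543)^N.
The square-root prefactors combine to sqrt(2π·8N) / (sqrt(2π N)·sqrt(2π·7N)) = sqrt(8 / (2π·7·N)) = sqrt(4/(7π·27n)).
Substituting N = 27n: C(216n, 27n) ~ (16777216/823543)^(27n) · sqrt(4/(7π·27n)).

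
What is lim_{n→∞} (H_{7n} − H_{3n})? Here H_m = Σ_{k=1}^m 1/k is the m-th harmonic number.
lim = ln(7/3)

Euler-Maclaurin gives H_m = ln m + γ + 1/(2m) + O(1/m^2). The γ and O(1/m) terms cancel in the difference:
  H_{7n} − H_{3n} = ln(7n) − ln(3n) + O(1/n) = ln(7/3) + O(1/n).
Hence the limit is ln(7/3).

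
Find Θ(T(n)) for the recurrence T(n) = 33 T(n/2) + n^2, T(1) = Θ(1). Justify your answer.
T(n) = Θ(n^(log_2 33))

Master theorem: compare f(n) = n^2 to n^(log_2 33) where log_2 33 ≈ 5.044. Since 2 < log_2 33, we have f(n) = O(n^(log_2 33 − ε)) for some ε > 0 — Case 1. Hence T(n) = Θ(n^(log_2 33)).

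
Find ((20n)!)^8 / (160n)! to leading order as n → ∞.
((20n)!)^8/(160n)! ~ ((2π·20n)^(7/2) / sqrt(8)) · 8^(−8·20n)  →  0

Write N = 20n. Stirling: N! ~ sqrt(2π N)(N/e)^N and (8N)! ~ sqrt(2π·8N)·(8N/e)^(8N).
  (N!)^8/(8N)! ~ (2π N)^(8/2) (N/e)^(8N) / [sqrt(2π·8N) (8N/e)^(8N)]
     = (2π N)^(8/2) / sqrt(2π·8N) · (N/(8N))^(8N)
     = (2π N)^((8−1)/2) / sqrt(8) · 8^(−8N).
Since 8^8 > 1, the factor 8^(−8N) decays exponentially, so the ratio → 0. Substituting N = 20n gives the stated form.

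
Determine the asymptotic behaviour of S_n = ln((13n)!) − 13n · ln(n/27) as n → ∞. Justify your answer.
S_n ~ 13n · (ln 351 − 1) + O(ln n)

Stirling: ln((13n)!) = 13n ln(13n) − 13n + O(ln n).
  S_n = 13n ln(13n) − 13n − 13n ln(n/27) + O(ln n)
      = 13n ln(13n) − 13n ln n + 13n ln 27 − 13n + O(ln n)
      = 13n ln 13 + 13n ln 27 − 13n + O(ln n)
      = 13n (ln 351 − 1) + O(ln n).
Numerically ln(351) − 1 ≈ 4.8608.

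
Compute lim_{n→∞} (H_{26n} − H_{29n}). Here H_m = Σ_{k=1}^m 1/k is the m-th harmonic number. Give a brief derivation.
lim = ln(26/29)

Euler-Maclaurin gives H_m = ln m + γ + 1/(2m) + O(1/m^2). The γ and O(1/m) terms cancel in the difference:
  H_{26n} − H_{29n} = ln(26n) − ln(29n) + O(1/n) = ln(26/29) + O(1/n).
Hence the limit is ln(26/29).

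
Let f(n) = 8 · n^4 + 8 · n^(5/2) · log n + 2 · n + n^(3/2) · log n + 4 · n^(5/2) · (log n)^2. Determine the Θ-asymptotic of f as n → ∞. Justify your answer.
f(n) ∈ Θ(n^4)

Compare the terms by growth order. For large n, n^a · (log n)^b dominates n^a' · (log n)^b' iff a > a', or (a = a' and b > b'). Ranking the 5 terms shows the dominant one is 8 · n^4. Hence f(n) ∈ Θ(n^4).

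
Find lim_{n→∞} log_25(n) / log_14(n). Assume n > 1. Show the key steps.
lim = ln(14) / ln(25) = log_25(14)

Change of base: log_25(n) = ln n / ln 25 and log_14(n) = ln n / ln 14. The ratio is (ln n / ln 25) · (ln 14 / ln n) = ln 14 / ln 25, a constant independent of n. So the limit is ln 14 / ln 25 = log_25(14).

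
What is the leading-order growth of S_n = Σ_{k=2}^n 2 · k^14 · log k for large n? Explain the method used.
S_n ~ 2 · n^15 log n / 15 − 2 · n^15 / 225

By integral comparison, S_n = ∫_1^n 2 · x^14 · log x dx + O(n^14 · log n). For the integral, ∫ x^14 log x dx = n^15 log n / 15 − n^15/225 (integration by parts). Hence S_n ~ 2 · n^15 log n / 15 − 2 · n^15 / 225.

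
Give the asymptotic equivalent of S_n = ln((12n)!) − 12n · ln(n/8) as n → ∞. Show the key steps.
S_n ~ 12n · (ln 96 − 1) + O(ln n)

Stirling: ln((12n)!) = 12n ln(12n) − 12n + O(ln n).
  S_n = 12n ln(12n) − 12n − 12n ln(n/8) + O(ln n)
      = 12n ln(12n) − 12n ln n + 12n ln 8 − 12n + O(ln n)
      = 12n ln 12 + 12n ln 8 − 12n + O(ln n)
      = 12n (ln 96 − 1) + O(ln n).
Numerically ln(96) − 1 ≈ 3.5643.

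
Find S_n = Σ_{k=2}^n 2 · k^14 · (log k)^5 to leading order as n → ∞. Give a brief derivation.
S_n ~ 2 · n^15 · (log n)^5 / 15

By integral comparison, S_n = ∫_1^n 2 · x^14 · (log x)^5 dx + O(n^14 · (log n)^5). For the integral, the leading term of ∫_1^n x^14 (log x)^5 dx is n^15/15 · (log n)^5 (by repeated integration by parts; each step lowers the log-exponent and produces a relatively O(1/log n) correction). Hence S_n ~ 2 · n^15 · (log n)^5 / 15.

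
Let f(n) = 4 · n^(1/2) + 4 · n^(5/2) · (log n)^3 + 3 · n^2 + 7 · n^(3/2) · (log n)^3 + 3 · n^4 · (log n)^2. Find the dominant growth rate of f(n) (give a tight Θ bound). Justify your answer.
f(n) ∈ Θ(n^4 · (log n)^2)

Compare the terms by growth order. For large n, n^a · (log n)^b dominates n^a' · (log n)^b' iff a > a', or (a = a' and b > b'). Ranking the 5 terms shows the dominant one is 3 · n^4 · (log n)^2. Hence f(n) ∈ Θ(n^4 · (log n)^2).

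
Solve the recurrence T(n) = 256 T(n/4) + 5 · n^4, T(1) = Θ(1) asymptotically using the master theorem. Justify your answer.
T(n) = Θ(n^4 log n)

log_4 256 = 4, and f(n) = 5 · n^4 = Θ(n^(log_4 256)). This is Case 2 of the master theorem: T(n) = Θ(f(n) · log n) = Θ(n^4 log n).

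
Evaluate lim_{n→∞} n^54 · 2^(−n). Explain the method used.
lim = 0

Exponentials with base > 1 dominate every fixed polynomial: for any fixed c, n^c / 2^n → 0 as n → ∞ (e.g. by the ratio test, or by writing 2^n = e^(n ln 2) and noting e^(n ln 2) / n^c → ∞). Hence n^54 · 2^(−n) = n^54 / 2^n → 0.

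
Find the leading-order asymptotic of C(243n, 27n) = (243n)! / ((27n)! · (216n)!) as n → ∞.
C(243n, 27n) ~ (387420489/16777216)^(27n) · sqrt(9/(16π·27n))

Write N = 27n. Apply Stirling to each factorial:
  (9N)! ~ sqrt(2π·9N) · (9N/e)^(9N),
  N! ~ sqrt(2π N) · (N/e)^N,
  (8N)! ~ sqrt(2π·8N) · (8N/e)^(8N).
The exponential factors combine to (9N)^(9N) / (N^N · (8N)^(8N)) = 9^(9N)/8^(8N) = (9^9/8^8)^N = (387420489/16777216)^N.
The square-root prefactors combine to sqrt(2π·9N) / (sqrt(2π N)·sqrt(2π·8N)) = sqrt(9 / (2π·8·N)) = sqrt(9/(16π·27n)).
Substituting N = 27n: C(243n, 27n) ~ (387420489/16777216)^(27n) · sqrt(9/(16π·27n)).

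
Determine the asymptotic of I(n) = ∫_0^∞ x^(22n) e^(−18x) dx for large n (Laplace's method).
I(n) ~ (sqrt(2π·22n) / 18) · (22n/(18e))^(22n)

Write the integrand as exp(22n ln x − 18x) and set f(x) = 22n ln x − 18x. Then f'(x) = 22n/x − 18 = 0 at x* = 22n/18, and f''(x*) = −22n/x*^2 = −18^2/(22n). Laplace's method (interior maximum) gives
  I(n) ~ e^(f(x*)) · sqrt(2π / |f''(x*)|)
        = exp(22n ln(22n/18) − 22n) · sqrt(2π · 22n / 18^2)
        = (22n/18)^(22n) e^(−22n) · sqrt(2π·22n) / 18
        = (sqrt(2π·22n) / 18) · (22n/(18e))^(22n).
This matches Γ(22n+1)/18^(22n+1) with Stirling applied to Γ.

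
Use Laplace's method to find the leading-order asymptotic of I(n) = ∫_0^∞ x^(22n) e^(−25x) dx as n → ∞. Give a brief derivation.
I(n) ~ (sqrt(2π·22n) / 25) · (22n/(25e))^(22n)

Write the integrand as exp(22n ln x − 25x) and set f(x) = 22n ln x − 25x. Then f'(x) = 22n/x − 25 = 0 at x* = 22n/25, and f''(x*) = −22n/x*^2 = −25^2/(22n). Laplace's method (interior maximum) gives
  I(n) ~ e^(f(x*)) · sqrt(2π / |f''(x*)|)
        = exp(22n ln(22n/25) − 22n) · sqrt(2π · 22n / 25^2)
        = (22n/25)^(22n) e^(−22n) · sqrt(2π·22n) / 25
        = (sqrt(2π·22n) / 25) · (22n/(25e))^(22n).
This matches Γ(22n+1)/25^(22n+1) with Stirling applied to Γ.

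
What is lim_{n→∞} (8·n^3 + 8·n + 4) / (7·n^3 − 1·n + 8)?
lim = 8/7

For large n the leading n^3 terms dominate both numerator and denominator. Dividing top and bottom by n^3, every other term tends to 0, leaving 8/7.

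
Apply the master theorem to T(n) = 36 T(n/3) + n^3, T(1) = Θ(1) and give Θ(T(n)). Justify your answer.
T(n) = Θ(n^(log_3 36))

Master theorem: compare f(n) = n^3 to n^(log_3 36) where log_3 36 ≈ 3.262. Since 3 < log_3 36, we have f(n) = O(n^(log_3 36 − ε)) for some ε > 0 — Case 1. Hence T(n) = Θ(n^(log_3 36)).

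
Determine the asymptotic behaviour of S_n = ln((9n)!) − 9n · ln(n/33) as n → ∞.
S_n ~ 9n · (ln 297 − 1) + O(ln n)

Stirling: ln((9n)!) = 9n ln(9n) − 9n + O(ln n).
  S_n = 9n ln(9n) − 9n − 9n ln(n/33) + O(ln n)
      = 9n ln(9n) − 9n ln n + 9n ln 33 − 9n + O(ln n)
      = 9n ln 9 + 9n ln 33 − 9n + O(ln n)
      = 9n (ln 297 − 1) + O(ln n).
Numerically ln(297) − 1 ≈ 4.6937.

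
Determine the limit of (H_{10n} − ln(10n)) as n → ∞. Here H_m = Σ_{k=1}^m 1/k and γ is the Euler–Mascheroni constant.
lim = γ

By Euler-Maclaurin, H_m = ln m + γ + O(1/m). So
  H_{10n} − ln(10n) = ln(10n) + γ − ln(10n) + O(1/n)
                       = ln(10/10) + γ + O(1/n).
Hence the limit is γ (since ln 1 = 0).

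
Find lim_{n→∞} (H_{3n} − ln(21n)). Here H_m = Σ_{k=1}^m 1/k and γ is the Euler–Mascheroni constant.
lim = −ln 7 + γ

By Euler-Maclaurin, H_m = ln m + γ + O(1/m). So
  H_{3n} − ln(21n) = ln(3n) + γ − ln(21n) + O(1/n)
                       = ln(3/21) + γ + O(1/n).
Hence the limit is ln(3/21) + γ (= −ln 7).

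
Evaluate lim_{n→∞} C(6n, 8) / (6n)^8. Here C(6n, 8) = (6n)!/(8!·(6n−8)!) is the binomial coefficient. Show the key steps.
lim = 1/8! = 1/40320

With N = 6n → ∞: C(N, 8) / N^8 = [N(N−1)…(N−7)] / (8! · N^8) = (1/8!) · 1 · (1 − 1/(6n)) · … · (1 − 7/(6n)). Each factor → 1 as N → ∞, so the limit is 1/8! = 1/40320.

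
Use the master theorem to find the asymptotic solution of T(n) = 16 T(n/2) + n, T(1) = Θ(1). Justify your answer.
T(n) = Θ(n^4)

Master theorem: compare f(n) = n to n^(log_2 16) where log_2 16 = 4. Since 1 < log_2 16, we have f(n) = O(n^(log_2 16 − ε)) for some ε > 0 — Case 1. Hence T(n) = Θ(n^(log_2 16)) = Θ(n^4).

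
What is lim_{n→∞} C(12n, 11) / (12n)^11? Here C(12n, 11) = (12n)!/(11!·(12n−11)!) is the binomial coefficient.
lim = 1/11! = 1/39916800

With N = 12n → ∞: C(N, 11) / N^11 = [N(N−1)…(N−10)] / (11! · N^11) = (1/11!) · 1 · (1 − 1/(12n)) · … · (1 − 10/(12n)). Each factor → 1 as N → ∞, so the limit is 1/11! = 1/39916800.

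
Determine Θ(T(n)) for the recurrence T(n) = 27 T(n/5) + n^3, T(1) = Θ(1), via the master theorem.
T(n) = Θ(n^3)

log_5 27 ≈ 2.048. f(n) = n^3 dominates n^(log_5 27) since 3 > 2.048, and the regularity condition a·f(n/b) = 27·(n/5)^3 = (27/125)·n^3 ≤ c·f(n) holds with c = 27/125 ≈ 0.216 < 1. So this is Case 3: T(n) = Θ(f(n)) = Θ(n^3).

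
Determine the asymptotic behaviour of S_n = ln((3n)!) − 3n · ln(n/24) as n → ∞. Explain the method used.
S_n ~ 3n · (ln 72 − 1) + O(ln n)

Stirling: ln((3n)!) = 3n ln(3n) − 3n + O(ln n).
  S_n = 3n ln(3n) − 3n − 3n ln(n/24) + O(ln n)
      = 3n ln(3n) − 3n ln n + 3n ln 24 − 3n + O(ln n)
      = 3n ln 3 + 3n ln 24 − 3n + O(ln n)
      = 3n (ln 72 − 1) + O(ln n).
Numerically ln(72) − 1 ≈ 3.2767.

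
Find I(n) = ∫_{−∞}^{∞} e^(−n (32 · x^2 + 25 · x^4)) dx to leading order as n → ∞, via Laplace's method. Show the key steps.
I(n) ~ sqrt(π/(32n))

φ(x) = 32 · x^2 + 25 · x^4 has its unique global minimum at x* = 0 (since φ'(x) = 64x + 100x^3 = 0 only at x = 0 for real x with both coefficients positive, and φ → ∞ as |x| → ∞). At x* = 0, φ(0) = 0 and φ''(0) = 64. Laplace's method then gives
  I(n) ~ sqrt(2π / (n · φ''(0))) · e^(−n φ(0)) = sqrt(2π / (64n)) = sqrt(π/(32n)).
The 25 · x^4 term contributes only at subleading order (an O(1/n) relative correction).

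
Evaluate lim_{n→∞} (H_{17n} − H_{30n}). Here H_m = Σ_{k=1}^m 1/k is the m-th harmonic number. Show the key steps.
lim = ln(17/30)

Euler-Maclaurin gives H_m = ln m + γ + 1/(2m) + O(1/m^2). The γ and O(1/m) terms cancel in the difference:
  H_{17n} − H_{30n} = ln(17n) − ln(30n) + O(1/n) = ln(17/30) + O(1/n).
Hence the limit is ln(17/30).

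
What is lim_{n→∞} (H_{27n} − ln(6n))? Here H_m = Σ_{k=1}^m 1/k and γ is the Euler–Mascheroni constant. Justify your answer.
lim = ln(9/2) + γ

By Euler-Maclaurin, H_m = ln m + γ + O(1/m). So
  H_{27n} − ln(6n) = ln(27n) + γ − ln(6n) + O(1/n)
                       = ln(27/6) + γ + O(1/n).
Hence the limit is ln(27/6) + γ (= ln(9/2)).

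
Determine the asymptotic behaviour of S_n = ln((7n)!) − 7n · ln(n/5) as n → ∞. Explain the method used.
S_n ~ 7n · (ln 35 − 1) + O(ln n)

Stirling: ln((7n)!) = 7n ln(7n) − 7n + O(ln n).
  S_n = 7n ln(7n) − 7n − 7n ln(n/5) + O(ln n)
      = 7n ln(7n) − 7n ln n + 7n ln 5 − 7n + O(ln n)
      = 7n ln 7 + 7n ln 5 − 7n + O(ln n)
      = 7n (ln 35 − 1) + O(ln n).
Numerically ln(35) − 1 ≈ 2.5553.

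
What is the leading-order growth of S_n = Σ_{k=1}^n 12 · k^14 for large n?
S_n ~ 4 · n^15 / 5

By integral comparison (Euler-Maclaurin), Σ_{k=1}^n 12 · k^14 = 12 · ∫_0^n x^14 dx + O(n^14) = 12 · n^15/15 = 4 · n^15 / 5 + O(n^14). (Equivalently, Faulhaber's formula gives the same leading term.)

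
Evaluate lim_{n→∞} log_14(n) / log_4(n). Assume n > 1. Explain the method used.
lim = ln(4) / ln(14) = log_14(4)

Change of base: log_14(n) = ln n / ln 14 and log_4(n) = ln n / ln 4. The ratio is (ln n / ln 14) · (ln 4 / ln n) = ln 4 / ln 14, a constant independent of n. So the limit is ln 4 / ln 14 = log_14(4).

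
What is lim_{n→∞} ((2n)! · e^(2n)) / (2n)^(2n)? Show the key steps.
lim = ∞

Stirling: (2n)! ~ sqrt(2π·2n) · (2n/e)^(2n). Hence
  (2n)! · e^(2n) / (2n)^(2n) ~ sqrt(2π·2n) = sqrt(2π·2) · sqrt(n) → ∞.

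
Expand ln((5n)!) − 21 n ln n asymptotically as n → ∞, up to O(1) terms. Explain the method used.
ln((5n)!) − 21 n ln n = −16 n ln n + 5(ln 5 − 1) n + (1/2) ln(2π·5n) + O(1/n)

Stirling: ln((5n)!) = 5n ln(5n) − 5n + (1/2) ln(2π·5n) + O(1/n).
Expand 5n ln(5n) = 5n (ln n + ln 5) = 5n ln n + 5n ln 5.
Subtract 21n ln n: leading term is (5 − 21) n ln n = −16 n ln n. The next term is 5n ln 5 − 5n = 5(ln 5 − 1) n. Then the (1/2) ln(2π·5n) correction.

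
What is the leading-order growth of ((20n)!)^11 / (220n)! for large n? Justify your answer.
((20n)!)^11/(220n)! ~ ((2π·20n)^(10/2) / sqrt(11)) · 11^(−11·20n)  →  0

Write N = 20n. Stirling: N! ~ sqrt(2π N)(N/e)^N and (11N)! ~ sqrt(2π·11N)·(11N/e)^(11N).
  (N!)^11/(11N)! ~ (2π N)^(11/2) (N/e)^(11N) / [sqrt(2π·11N) (11N/e)^(11N)]
     = (2π N)^(11/2) / sqrt(2π·11N) · (N/(11N))^(11N)
     = (2π N)^((11−1)/2) / sqrt(11) · 11^(−11N).
Since 11^11 > 1, the factor 11^(−11N) decays exponentially, so the ratio → 0. Substituting N = 20n gives the stated form.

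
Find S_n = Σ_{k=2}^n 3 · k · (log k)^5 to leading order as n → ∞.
S_n ~ 3 · n^2 · (log n)^5 / 2

By integral comparison, S_n = ∫_1^n 3 · x · (log x)^5 dx + O(n · (log n)^5). For the integral, the leading term of ∫_1^n x^1 (log x)^5 dx is n^2/2 · (log n)^5 (by repeated integration by parts; each step lowers the log-exponent and produces a relatively O(1/log n) correction). Hence S_n ~ 3 · n^2 · (log n)^5 / 2.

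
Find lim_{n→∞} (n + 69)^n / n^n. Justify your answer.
lim = e^69

Rewrite as (1 + 69/n)^(n). By the standard limit (1 + x/n)^n → e^x, we have (1 + 69/n)^n → e^69, and raising to the 1st power gives e^69.
More precisely, ln[(1 + 69/n)^(n)] = n · ln(1 + 69/n) = n · (69/n + O(1/n^2)) = 69 + O(1/n) → 69.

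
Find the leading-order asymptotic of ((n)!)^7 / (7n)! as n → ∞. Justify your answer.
((n)!)^7/(7n)! ~ ((2π·n)^(6/2) / sqrt(7)) · 7^(−7·n)  →  0

Write N = n. Stirling: N! ~ sqrt(2π N)(N/e)^N and (7N)! ~ sqrt(2π·7N)·(7N/e)^(7N).
  (N!)^7/(7N)! ~ (2π N)^(7/2) (N/e)^(7N) / [sqrt(2π·7N) (7N/e)^(7N)]
     = (2π N)^(7/2) / sqrt(2π·7N) · (N/(7N))^(7N)
     = (2π N)^((7−1)/2) / sqrt(7) · 7^(−7N).
Since 7^7 > 1, the factor 7^(−7N) decays exponentially, so the ratio → 0. Substituting N = n gives the stated form.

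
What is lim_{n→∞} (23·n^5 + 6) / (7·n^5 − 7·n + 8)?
lim = 23/7

For large n the leading n^5 terms dominate both numerator and denominator. Dividing top and bottom by n^5, every other term tends to 0, leaving 23/7.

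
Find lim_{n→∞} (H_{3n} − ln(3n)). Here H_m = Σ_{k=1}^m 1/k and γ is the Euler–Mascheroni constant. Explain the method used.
lim = γ

By Euler-Maclaurin, H_m = ln m + γ + O(1/m). So
  H_{3n} − ln(3n) = ln(3n) + γ − ln(3n) + O(1/n)
                       = ln(3/3) + γ + O(1/n).
Hence the limit is γ (since ln 1 = 0).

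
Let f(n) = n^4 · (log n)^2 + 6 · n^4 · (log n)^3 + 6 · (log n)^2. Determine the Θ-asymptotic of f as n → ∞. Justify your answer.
f(n) ∈ Θ(n^4 · (log n)^3)

Compare the terms by growth order. For large n, n^a · (log n)^b dominates n^a' · (log n)^b' iff a > a', or (a = a' and b > b'). Ranking the 3 terms shows the dominant one is 6 · n^4 · (log n)^3. Hence f(n) ∈ Θ(n^4 · (log n)^3).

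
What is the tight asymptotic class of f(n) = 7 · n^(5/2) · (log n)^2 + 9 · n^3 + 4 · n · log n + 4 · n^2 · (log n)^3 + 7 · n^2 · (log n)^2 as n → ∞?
f(n) ∈ Θ(n^3)

Compare the terms by growth order. For large n, n^a · (log n)^b dominates n^a' · (log n)^b' iff a > a', or (a = a' and b > b'). Ranking the 5 terms shows the dominant one is 9 · n^3. Hence f(n) ∈ Θ(n^3).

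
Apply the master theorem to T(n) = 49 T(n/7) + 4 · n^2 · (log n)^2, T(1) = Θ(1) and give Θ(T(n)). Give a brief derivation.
T(n) = Θ(n^2 · (log n)^3)

Here log_7 49 = 2 and f(n) = 4 · n^2 · (log n)^2 = Θ(n^(log_7 49) · (log n)^2). This is the extended Case 2 of the master theorem (f matches the critical exponent up to log factors), giving T(n) = Θ(n^(log_7 49) · (log n)^(2+1)) = Θ(n^2 · (log n)^3).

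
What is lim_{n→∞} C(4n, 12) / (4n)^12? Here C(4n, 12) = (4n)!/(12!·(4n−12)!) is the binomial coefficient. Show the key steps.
lim = 1/12! = 1/479001600

With N = 4n → ∞: C(N, 12) / N^12 = [N(N−1)…(N−11)] / (12! · N^12) = (1/12!) · 1 · (1 − 1/(4n)) · … · (1 − 11/(4n)). Each factor → 1 as N → ∞, so the limit is 1/12! = 1/479001600.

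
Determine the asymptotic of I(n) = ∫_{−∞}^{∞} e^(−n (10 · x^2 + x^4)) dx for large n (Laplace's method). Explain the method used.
I(n) ~ sqrt(π/(10n))

φ(x) = 10 · x^2 + x^4 has its unique global minimum at x* = 0 (since φ'(x) = 20x + 4x^3 = 0 only at x = 0 for real x with both coefficients positive, and φ → ∞ as |x| → ∞). At x* = 0, φ(0) = 0 and φ''(0) = 20. Laplace's method then gives
  I(n) ~ sqrt(2π / (n · φ''(0))) · e^(−n φ(0)) = sqrt(2π / (20n)) = sqrt(π/(10n)).
The x^4 term contributes only at subleading order (an O(1/n) relative correction).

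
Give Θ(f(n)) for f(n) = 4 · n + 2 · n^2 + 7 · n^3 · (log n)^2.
f(n) ∈ Θ(n^3 · (log n)^2)

Compare the terms by growth order. For large n, n^a · (log n)^b dominates n^a' · (log n)^b' iff a > a', or (a = a' and b > b'). Ranking the 3 terms shows the dominant one is 7 · n^3 · (log n)^2. Hence f(n) ∈ Θ(n^3 · (log n)^2).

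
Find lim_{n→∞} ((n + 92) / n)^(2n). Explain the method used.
lim = e^184

Rewrite as (1 + 92/n)^(2n). By the standard limit (1 + x/n)^n → e^x, we have (1 + 92/n)^n → e^92, and raising to the 2nd power gives e^184.
More precisely, ln[(1 + 92/n)^(2n)] = 2n · ln(1 + 92/n) = 2n · (92/n + O(1/n^2)) = 184 + O(1/n) → 184.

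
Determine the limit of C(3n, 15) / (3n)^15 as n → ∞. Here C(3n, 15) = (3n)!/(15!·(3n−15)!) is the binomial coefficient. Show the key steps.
lim = 1/15! = 1/1307674368000

With N = 3n → ∞: C(N, 15) / N^15 = [N(N−1)…(N−14)] / (15! · N^15) = (1/15!) · 1 · (1 − 1/(3n)) · … · (1 − 14/(3n)). Each factor → 1 as N → ∞, so the limit is 1/15! = 1/1307674368000.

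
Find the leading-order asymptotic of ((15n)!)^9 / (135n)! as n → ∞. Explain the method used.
((15n)!)^9/(135n)! ~ ((2π·15n)^(8/2) / 3) · 9^(−9·15n)  →  0

Write N = 15n. Stirling: N! ~ sqrt(2π N)(N/e)^N and (9N)! ~ sqrt(2π·9N)·(9N/e)^(9N).
  (N!)^9/(9N)! ~ (2π N)^(9/2) (N/e)^(9N) / [sqrt(2π·9N) (9N/e)^(9N)]
     = (2π N)^(9/2) / sqrt(2π·9N) · (N/(9N))^(9N)
     = (2π N)^((9−1)/2) / 3 · 9^(−9N).
Since 9^9 > 1, the factor 9^(−9N) decays exponentially, so the ratio → 0. Substituting N = 15n gives the stated form.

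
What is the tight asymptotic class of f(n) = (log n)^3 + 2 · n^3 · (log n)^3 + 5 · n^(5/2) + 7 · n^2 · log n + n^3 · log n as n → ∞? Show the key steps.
f(n) ∈ Θ(n^3 · (log n)^3)

Compare the terms by growth order. For large n, n^a · (log n)^b dominates n^a' · (log n)^b' iff a > a', or (a = a' and b > b'). Ranking the 5 terms shows the dominant one is 2 · n^3 · (log n)^3. Hence f(n) ∈ Θ(n^3 · (log n)^3).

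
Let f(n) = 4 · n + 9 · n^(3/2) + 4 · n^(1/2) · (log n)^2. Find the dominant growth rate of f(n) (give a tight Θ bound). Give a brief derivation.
f(n) ∈ Θ(n^(3/2))

Compare the terms by growth order. For large n, n^a · (log n)^b dominates n^a' · (log n)^b' iff a > a', or (a = a' and b > b'). Ranking the 3 terms shows the dominant one is 9 · n^(3/2). Hence f(n) ∈ Θ(n^(3/2)).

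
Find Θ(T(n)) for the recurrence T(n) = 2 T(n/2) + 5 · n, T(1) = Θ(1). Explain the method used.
T(n) = Θ(n log n)

log_2 2 = 1, and f(n) = 5 · n = Θ(n^(log_2 2)). This is Case 2 of the master theorem: T(n) = Θ(f(n) · log n) = Θ(n log n).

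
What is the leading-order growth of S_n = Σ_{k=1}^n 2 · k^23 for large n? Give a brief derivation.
S_n ~ n^24 / 12

By integral comparison (Euler-Maclaurin), Σ_{k=1}^n 2 · k^23 = 2 · ∫_0^n x^23 dx + O(n^23) = 2 · n^24/24 = n^24 / 12 + O(n^23). (Equivalently, Faulhaber's formula gives the same leading term.)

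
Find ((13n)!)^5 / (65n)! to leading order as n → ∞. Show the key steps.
((13n)!)^5/(65n)! ~ ((2π·13n)^(4/2) / sqrt(5)) · 5^(−5·13n)  →  0

Write N = 13n. Stirling: N! ~ sqrt(2π N)(N/e)^N and (5N)! ~ sqrt(2π·5N)·(5N/e)^(5N).
  (N!)^5/(5N)! ~ (2π N)^(5/2) (N/e)^(5N) / [sqrt(2π·5N) (5N/e)^(5N)]
     = (2π N)^(5/2) / sqrt(2π·5N) · (N/(5N))^(5N)
     = (2π N)^((5−1)/2) / sqrt(5) · 5^(−5N).
Since 5^5 > 1, the factor 5^(−5N) decays exponentially, so the ratio → 0. Substituting N = 13n gives the stated form.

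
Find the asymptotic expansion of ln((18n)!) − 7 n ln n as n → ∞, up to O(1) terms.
ln((18n)!) − 7 n ln n = 11 n ln n + 18(ln 18 − 1) n + (1/2) ln(2π·18n) + O(1/n)

Stirling: ln((18n)!) = 18n ln(18n) − 18n + (1/2) ln(2π·18n) + O(1/n).
Expand 18n ln(18n) = 18n (ln n + ln 18) = 18n ln n + 18n ln 18.
Subtract 7n ln n: leading term is (18 − 7) n ln n = 11 n ln n. The next term is 18n ln 18 − 18n = 18(ln 18 − 1) n. Then the (1/2) ln(2π·18n) correction.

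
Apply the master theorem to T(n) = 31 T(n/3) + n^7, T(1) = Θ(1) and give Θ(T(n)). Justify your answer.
T(n) = Θ(n^7)

log_3 31 ≈ 3.126. f(n) = n^7 dominates n^(log_3 31) since 7 > 3.126, and the regularity condition a·f(n/b) = 31·(n/3)^7 = (31/2187)·n^7 ≤ c·f(n) holds with c = 31/2187 ≈ 0.0142 < 1. So this is Case 3: T(n) = Θ(f(n)) = Θ(n^7).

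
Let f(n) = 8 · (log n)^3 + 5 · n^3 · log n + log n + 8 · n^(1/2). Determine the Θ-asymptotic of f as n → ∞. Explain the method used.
f(n) ∈ Θ(n^3 · log n)

Compare the terms by growth order. For large n, n^a · (log n)^b dominates n^a' · (log n)^b' iff a > a', or (a = a' and b > b'). Ranking the 4 terms shows the dominant one is 5 · n^3 · log n. Hence f(n) ∈ Θ(n^3 · log n).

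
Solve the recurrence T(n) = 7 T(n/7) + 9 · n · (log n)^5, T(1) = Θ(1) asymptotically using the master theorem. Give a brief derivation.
T(n) = Θ(n · (log n)^6)

Here log_7 7 = 1 and f(n) = 9 · n · (log n)^5 = Θ(n^(log_7 7) · (log n)^5). This is the extended Case 2 of the master theorem (f matches the critical exponent up to log factors), giving T(n) = Θ(n^(log_7 7) · (log n)^(5+1)) = Θ(n · (log n)^6).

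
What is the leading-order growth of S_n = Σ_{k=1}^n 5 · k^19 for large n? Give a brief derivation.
S_n ~ n^20 / 4

By integral comparison (Euler-Maclaurin), Σ_{k=1}^n 5 · k^19 = 5 · ∫_0^n x^19 dx + O(n^19) = 5 · n^20/20 = n^20 / 4 + O(n^19). (Equivalently, Faulhaber's formula gives the same leading term.)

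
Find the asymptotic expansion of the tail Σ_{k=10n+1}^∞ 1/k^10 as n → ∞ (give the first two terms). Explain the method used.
Σ_{k>10n} 1/k^10 = 1/(9 · (10n)^9) − 1/(2 · (10n)^10) + O(1/(10n)^11)

Compare to the integral: ∫_{10n}^∞ x^(−10) dx = [−x^(−9)/9]_{10n}^∞ = 1/((10−1)·(10n)^9). The Euler-Maclaurin correction adds −f(10n)/2 = −1/(2·(10n)^10). Euler-Maclaurin then gives
  Σ_{k>10n} 1/k^10 = ∫_{10n}^∞ dx/x^10 − 1/(2·(10n)^10) + O(1/(10n)^11).
(Equivalently this is ζ(10) − Σ_{k≤10n} 1/k^10.)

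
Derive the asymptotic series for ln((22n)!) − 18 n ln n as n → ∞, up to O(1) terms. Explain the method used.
ln((22n)!) − 18 n ln n = 4 n ln n + 22(ln 22 − 1) n + (1/2) ln(2π·22n) + O(1/n)

Stirling: ln((22n)!) = 22n ln(22n) − 22n + (1/2) ln(2π·22n) + O(1/n).
Expand 22n ln(22n) = 22n (ln n + ln 22) = 22n ln n + 22n ln 22.
Subtract 18n ln n: leading term is (22 − 18) n ln n = 4 n ln n. The next term is 22n ln 22 − 22n = 22(ln 22 − 1) n. Then the (1/2) ln(2π·22n) correction.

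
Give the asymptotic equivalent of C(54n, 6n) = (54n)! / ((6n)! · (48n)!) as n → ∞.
C(54n, 6n) ~ (387420489/16777216)^(6n) · sqrt(9/(16π·6n))

Write N = 6n. Apply Stirling to each factorial:
  (9N)! ~ sqrt(2π·9N) · (9N/e)^(9N),
  N! ~ sqrt(2π N) · (N/e)^N,
  (8N)! ~ sqrt(2π·8N) · (8N/e)^(8N).
The exponential factors combine to (9N)^(9N) / (N^N · (8N)^(8N)) = 9^(9N)/8^(8N) = (9^9/8^8)^N = (387420489/16777216)^N.
The square-root prefactors combine to sqrt(2π·9N) / (sqrt(2π N)·sqrt(2π·8N)) = sqrt(9 / (2π·8·N)) = sqrt(9/(16π·6n)).
Substituting N = 6n: C(54n, 6n) ~ (387420489/16777216)^(6n) · sqrt(9/(16π·6n)).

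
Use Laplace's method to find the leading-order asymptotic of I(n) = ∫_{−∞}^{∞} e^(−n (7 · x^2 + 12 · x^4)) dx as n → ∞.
I(n) ~ sqrt(π/(7n))

φ(x) = 7 · x^2 + 12 · x^4 has its unique global minimum at x* = 0 (since φ'(x) = 14x + 48x^3 = 0 only at x = 0 for real x with both coefficients positive, and φ → ∞ as |x| → ∞). At x* = 0, φ(0) = 0 and φ''(0) = 14. Laplace's method then gives
  I(n) ~ sqrt(2π / (n · φ''(0))) · e^(−n φ(0)) = sqrt(2π / (14n)) = sqrt(π/(7n)).
The 12 · x^4 term contributes only at subleading order (an O(1/n) relative correction).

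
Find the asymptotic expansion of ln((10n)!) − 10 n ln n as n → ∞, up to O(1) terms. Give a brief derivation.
ln((10n)!) − 10 n ln n = 10(ln 10 − 1) n + (1/2) ln(2π·10n) + O(1/n)

Stirling: ln((10n)!) = 10n ln(10n) − 10n + (1/2) ln(2π·10n) + O(1/n).
Since 10n ln(10n) = 10n ln n + 10n ln 10, subtracting 10n ln n cancels the n ln n term exactly. What remains is 10(ln 10 − 1) n + (1/2) ln(2π·10n) + O(1/n).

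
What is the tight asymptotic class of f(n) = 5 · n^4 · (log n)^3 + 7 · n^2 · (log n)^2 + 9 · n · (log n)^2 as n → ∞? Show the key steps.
f(n) ∈ Θ(n^4 · (log n)^3)

Compare the terms by growth order. For large n, n^a · (log n)^b dominates n^a' · (log n)^b' iff a > a', or (a = a' and b > b'). Ranking the 3 terms shows the dominant one is 5 · n^4 · (log n)^3. Hence f(n) ∈ Θ(n^4 · (log n)^3).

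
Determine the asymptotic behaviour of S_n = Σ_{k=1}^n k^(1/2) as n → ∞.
S_n ~ (2/3) · n^(3/2)

Integral comparison: Σ_{k=1}^n k^(1/2) = ∫_0^n x^(1/2) dx + O(n^(1/2)). The integral is n^(1 + 1/2) / (1 + 1/2) = n^((1+2)/2) / ((1+2)/2) = (2/3) · n^(3/2).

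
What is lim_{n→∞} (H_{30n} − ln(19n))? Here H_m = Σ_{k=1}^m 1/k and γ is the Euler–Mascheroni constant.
lim = ln(30/19) + γ

By Euler-Maclaurin, H_m = ln m + γ + O(1/m). So
  H_{30n} − ln(19n) = ln(30n) + γ − ln(19n) + O(1/n)
                       = ln(30/19) + γ + O(1/n).
Hence the limit is ln(30/19) + γ.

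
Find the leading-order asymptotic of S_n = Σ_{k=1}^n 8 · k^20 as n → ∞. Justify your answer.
S_n ~ 8 · n^21 / 21

By integral comparison (Euler-Maclaurin), Σ_{k=1}^n 8 · k^20 = 8 · ∫_0^n x^20 dx + O(n^20) = 8 · n^21/21 + O(n^20). (Equivalently, Faulhaber's formula gives the same leading term.)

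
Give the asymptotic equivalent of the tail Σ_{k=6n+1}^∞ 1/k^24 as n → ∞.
Σ_{k>6n} 1/k^24 ~ 1/(23 · (6n)^23)

Compare to the integral: ∫_{6n}^∞ x^(−24) dx = [−x^(−23)/23]_{6n}^∞ = 1/((24−1)·(6n)^23). Euler-Maclaurin then gives
  Σ_{k>6n} 1/k^24 = ∫_{6n}^∞ dx/x^24 − 1/(2·(6n)^24) + O(1/(6n)^25).
(Equivalently this is ζ(24) − Σ_{k≤6n} 1/k^24.)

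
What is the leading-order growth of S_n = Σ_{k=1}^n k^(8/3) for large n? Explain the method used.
S_n ~ (3/11) · n^(11/3)

Integral comparison: Σ_{k=1}^n k^(8/3) = ∫_0^n x^(8/3) dx + O(n^(8/3)). The integral is n^(1 + 8/3) / (1 + 8/3) = n^((8+3)/3) / ((8+3)/3) = (3/11) · n^(11/3).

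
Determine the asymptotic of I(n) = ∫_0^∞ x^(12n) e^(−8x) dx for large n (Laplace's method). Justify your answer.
I(n) ~ (sqrt(2π·12n) / 8) · (12n/(8e))^(12n)

Write the integrand as exp(12n ln x − 8x) and set f(x) = 12n ln x − 8x. Then f'(x) = 12n/x − 8 = 0 at x* = 12n/8, and f''(x*) = −12n/x*^2 = −8^2/(12n). Laplace's method (interior maximum) gives
  I(n) ~ e^(f(x*)) · sqrt(2π / |f''(x*)|)
        = exp(12n ln(12n/8) − 12n) · sqrt(2π · 12n / 8^2)
        = (12n/8)^(12n) e^(−12n) · sqrt(2π·12n) / 8
        = (sqrt(2π·12n) / 8) · (12n/(8e))^(12n).
This matches Γ(12n+1)/8^(12n+1) with Stirling applied to Γ.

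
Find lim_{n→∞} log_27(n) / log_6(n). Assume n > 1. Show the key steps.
lim = ln(6) / ln(27) = log_27(6)

Change of base: log_27(n) = ln n / ln 27 and log_6(n) = ln n / ln 6. The ratio is (ln n / ln 27) · (ln 6 / ln n) = ln 6 / ln 27, a constant independent of n. So the limit is ln 6 / ln 27 = log_27(6).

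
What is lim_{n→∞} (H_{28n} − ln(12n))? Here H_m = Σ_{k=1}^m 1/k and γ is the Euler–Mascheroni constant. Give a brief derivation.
lim = ln(7/3) + γ

By Euler-Maclaurin, H_m = ln m + γ + O(1/m). So
  H_{28n} − ln(12n) = ln(28n) + γ − ln(12n) + O(1/n)
                       = ln(28/12) + γ + O(1/n).
Hence the limit is ln(28/12) + γ (= ln(7/3)).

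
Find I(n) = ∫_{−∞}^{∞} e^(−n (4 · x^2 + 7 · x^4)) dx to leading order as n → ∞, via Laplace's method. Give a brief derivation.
I(n) ~ sqrt(π/(4n))

φ(x) = 4 · x^2 + 7 · x^4 has its unique global minimum at x* = 0 (since φ'(x) = 8x + 28x^3 = 0 only at x = 0 for real x with both coefficients positive, and φ → ∞ as |x| → ∞). At x* = 0, φ(0) = 0 and φ''(0) = 8. Laplace's method then gives
  I(n) ~ sqrt(2π / (n · φ''(0))) · e^(−n φ(0)) = sqrt(2π / (8n)) = sqrt(π/(4n)).
The 7 · x^4 term contributes only at subleading order (an O(1/n) relative correction).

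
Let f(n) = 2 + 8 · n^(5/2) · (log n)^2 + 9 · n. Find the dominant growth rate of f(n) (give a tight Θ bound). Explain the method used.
f(n) ∈ Θ(n^(5/2) · (log n)^2)

Compare the terms by growth order. For large n, n^a · (log n)^b dominates n^a' · (log n)^b' iff a > a', or (a = a' and b > b'). Ranking the 3 terms shows the dominant one is 8 · n^(5/2) · (log n)^2. Hence f(n) ∈ Θ(n^(5/2) · (log n)^2).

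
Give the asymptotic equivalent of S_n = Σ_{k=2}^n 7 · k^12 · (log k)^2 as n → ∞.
S_n ~ 7 · n^13 · (log n)^2 / 13

By integral comparison, S_n = ∫_1^n 7 · x^12 · (log x)^2 dx + O(n^12 · (log n)^2). For the integral, the leading term of ∫_1^n x^12 (log x)^2 dx is n^13/13 · (log n)^2 (by repeated integration by parts; each step lowers the log-exponent and produces a relatively O(1/log n) correction). Hence S_n ~ 7 · n^13 · (log n)^2 / 13.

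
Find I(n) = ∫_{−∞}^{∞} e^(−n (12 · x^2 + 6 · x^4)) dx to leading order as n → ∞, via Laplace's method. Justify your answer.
I(n) ~ sqrt(π/(12n))

φ(x) = 12 · x^2 + 6 · x^4 has its unique global minimum at x* = 0 (since φ'(x) = 24x + 24x^3 = 0 only at x = 0 for real x with both coefficients positive, and φ → ∞ as |x| → ∞). At x* = 0, φ(0) = 0 and φ''(0) = 24. Laplace's method then gives
  I(n) ~ sqrt(2π / (n · φ''(0))) · e^(−n φ(0)) = sqrt(2π / (24n)) = sqrt(π/(12n)).
The 6 · x^4 term contributes only at subleading order (an O(1/n) relative correction).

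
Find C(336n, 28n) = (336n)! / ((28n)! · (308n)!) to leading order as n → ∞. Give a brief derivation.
C(336n, 28n) ~ (8916100448256/285311670611)^(28n) · sqrt(6/(11π·28n))

Write N = 28n. Apply Stirling to each factorial:
  (12N)! ~ sqrt(2π·12N) · (12N/e)^(12N),
  N! ~ sqrt(2π N) · (N/e)^N,
  (11N)! ~ sqrt(2π·11N) · (11N/e)^(11N).
The exponential factors combine to (12N)^(12N) / (N^N · (11N)^(11N)) = 12^(12N)/11^(11N) = (12^12/11^11)^N = (8916100448256/285311670611)^N.
The square-root prefactors combine to sqrt(2π·12N) / (sqrt(2π N)·sqrt(2π·11N)) = sqrt(12 / (2π·11·N)) = sqrt(6/(11π·28n)).
Substituting N = 28n: C(336n, 28n) ~ (8916100448256/285311670611)^(28n) · sqrt(6/(11π·28n)).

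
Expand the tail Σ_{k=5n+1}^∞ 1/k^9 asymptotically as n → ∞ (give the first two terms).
Σ_{k>5n} 1/k^9 = 1/(8 · (5n)^8) − 1/(2 · (5n)^9) + O(1/(5n)^10)

Compare to the integral: ∫_{5n}^∞ x^(−9) dx = [−x^(−8)/8]_{5n}^∞ = 1/((9−1)·(5n)^8). The Euler-Maclaurin correction adds −f(5n)/2 = −1/(2·(5n)^9). Euler-Maclaurin then gives
  Σ_{k>5n} 1/k^9 = ∫_{5n}^∞ dx/x^9 − 1/(2·(5n)^9) + O(1/(5n)^10).
(Equivalently this is ζ(9) − Σ_{k≤5n} 1/k^9.)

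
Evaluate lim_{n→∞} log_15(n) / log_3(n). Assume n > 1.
lim = ln(3) / ln(15) = log_15(3)

Change of base: log_15(n) = ln n / ln 15 and log_3(n) = ln n / ln 3. The ratio is (ln n / ln 15) · (ln 3 / ln n) = ln 3 / ln 15, a constant independent of n. So the limit is ln 3 / ln 15 = log_15(3).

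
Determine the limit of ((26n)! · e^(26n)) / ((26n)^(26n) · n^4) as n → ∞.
lim = 0

Stirling: (26n)! ~ sqrt(2π·26n) · (26n/e)^(26n). Hence
  (26n)! · e^(26n) / (26n)^(26n) ~ sqrt(2π·26n).
Dividing by n^4: sqrt(2π·26n) / n^4 = sqrt(2π·26) · n^((1−8)/2), so the expression behaves like sqrt(2π·26) · n^((1−8)/2) → 0.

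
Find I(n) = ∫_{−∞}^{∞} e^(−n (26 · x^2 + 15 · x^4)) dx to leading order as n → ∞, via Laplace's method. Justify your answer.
I(n) ~ sqrt(π/(26n))

φ(x) = 26 · x^2 + 15 · x^4 has its unique global minimum at x* = 0 (since φ'(x) = 52x + 60x^3 = 0 only at x = 0 for real x with both coefficients positive, and φ → ∞ as |x| → ∞). At x* = 0, φ(0) = 0 and φ''(0) = 52. Laplace's method then gives
  I(n) ~ sqrt(2π / (n · φ''(0))) · e^(−n φ(0)) = sqrt(2π / (52n)) = sqrt(π/(26n)).
The 15 · x^4 term contributes only at subleading order (an O(1/n) relative correction).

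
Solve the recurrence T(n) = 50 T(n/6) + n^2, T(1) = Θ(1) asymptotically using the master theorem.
T(n) = Θ(n^(log_6 50))

Master theorem: compare f(n) = n^2 to n^(log_6 50) where log_6 50 ≈ 2.183. Since 2 < log_6 50, we have f(n) = O(n^(log_6 50 − ε)) for some ε > 0 — Case 1. Hence T(n) = Θ(n^(log_6 50)).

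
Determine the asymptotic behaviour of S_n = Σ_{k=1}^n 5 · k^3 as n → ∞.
S_n ~ 5 · n^4 / 4

By integral comparison (Euler-Maclaurin), Σ_{k=1}^n 5 · k^3 = 5 · ∫_0^n x^3 dx + O(n^3) = 5 · n^4/4 + O(n^3). (Equivalently, Faulhaber's formula gives the same leading term.)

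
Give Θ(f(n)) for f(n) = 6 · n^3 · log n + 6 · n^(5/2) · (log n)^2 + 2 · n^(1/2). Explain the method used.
f(n) ∈ Θ(n^3 · log n)

Compare the terms by growth order. For large n, n^a · (log n)^b dominates n^a' · (log n)^b' iff a > a', or (a = a' and b > b'). Ranking the 3 terms shows the dominant one is 6 · n^3 · log n. Hence f(n) ∈ Θ(n^3 · log n).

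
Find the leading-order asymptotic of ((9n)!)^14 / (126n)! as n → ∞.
((9n)!)^14/(126n)! ~ ((2π·9n)^(13/2) / sqrt(14)) · 14^(−14·9n)  →  0

Write N = 9n. Stirling: N! ~ sqrt(2π N)(N/e)^N and (14N)! ~ sqrt(2π·14N)·(14N/e)^(14N).
  (N!)^14/(14N)! ~ (2π N)^(14/2) (N/e)^(14N) / [sqrt(2π·14N) (14N/e)^(14N)]
     = (2π N)^(14/2) / sqrt(2π·14N) · (N/(14N))^(14N)
     = (2π N)^((14−1)/2) / sqrt(14) · 14^(−14N).
Since 14^14 > 1, the factor 14^(−14N) decays exponentially, so the ratio → 0. Substituting N = 9n gives the stated form.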